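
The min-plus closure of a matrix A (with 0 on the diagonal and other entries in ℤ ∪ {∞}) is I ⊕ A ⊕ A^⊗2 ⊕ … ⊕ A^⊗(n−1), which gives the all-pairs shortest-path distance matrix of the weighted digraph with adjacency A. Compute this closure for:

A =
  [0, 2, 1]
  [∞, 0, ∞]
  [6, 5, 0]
Closure =
  [0, 2, 1]
  [∞, 0, ∞]
  [6, 5, 0]

This is the Floyd-Warshall all-pairs shortest-path computation. For each intermediate vertex k = 0, 1, …, 2, update dist[i][j] ← min(dist[i][j], dist[i][k] + dist[k][j]). The final matrix gives, for each (i, j), the minimum total weight of any directed path from i to j (possibly empty when i = j).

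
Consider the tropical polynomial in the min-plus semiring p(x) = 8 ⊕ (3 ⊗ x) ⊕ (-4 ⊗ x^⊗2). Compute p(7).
p(7) = 8

A tropical monomial a ⊗ x^⊗i evaluates to a + i · x. Evaluating each term at x = 7:
  Term 0 contributes 8 + 0 · 7 = 8
  Term 1 contributes 3 + 1 · 7 = 10
  Term 2 contributes -4 + 2 · 7 = 10
p(7) = ⊕ of these = min[8, 10, 10] = 8.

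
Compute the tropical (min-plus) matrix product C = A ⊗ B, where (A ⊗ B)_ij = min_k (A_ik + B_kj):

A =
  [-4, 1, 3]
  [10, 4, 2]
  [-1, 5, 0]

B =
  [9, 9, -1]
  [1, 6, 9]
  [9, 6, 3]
A ⊗ B =
  [2, 5, -5]
  [5, 8, 5]
  [6, 6, -2]

Apply the min-plus product entry-by-entry:
  C[0][0] = min over k of (A[0][0] + B[0][0] = -4 + 9 = 5, A[0][1] + B[1][0] = 1 + 1 = 2, A[0][2] + B[2][0] = 3 + 9 = 12) = 2 (attained at k = 1)
  C[0][1] = min over k of (A[0][0] + B[0][1] = -4 + 9 = 5, A[0][1] + B[1][1] = 1 + 6 = 7, A[0][2] + B[2][1] = 3 + 6 = 9) = 5 (attained at k = 0)
  C[0][2] = min over k of (A[0][0] + B[0][2] = -4 + -1 = -5, A[0][1] + B[1][2] = 1 + 9 = 10, A[0][2] + B[2][2] = 3 + 3 = 6) = -5 (attained at k = 0)
  C[1][0] = min over k of (A[1][0] + B[0][0] = 10 + 9 = 19, A[1][1] + B[1][0] = 4 + 1 = 5, A[1][2] + B[2][0] = 2 + 9 = 11) = 5 (attained at k = 1)
  C[1][1] = min over k of (A[1][0] + B[0][1] = 10 + 9 = 19, A[1][1] + B[1][1] = 4 + 6 = 10, A[1][2] + B[2][1] = 2 + 6 = 8) = 8 (attained at k = 2)
  C[1][2] = min over k of (A[1][0] + B[0][2] = 10 + -1 = 9, A[1][1] + B[1][2] = 4 + 9 = 13, A[1][2] + B[2][2] = 2 + 3 = 5) = 5 (attained at k = 2)
  C[2][0] = min over k of (A[2][0] + B[0][0] = -1 + 9 = 8, A[2][1] + B[1][0] = 5 + 1 = 6, A[2][2] + B[2][0] = 0 + 9 = 9) = 6 (attained at k = 1)
  C[2][1] = min over k of (A[2][0] + B[0][1] = -1 + 9 = 8, A[2][1] + B[1][1] = 5 + 6 = 11, A[2][2] + B[2][1] = 0 + 6 = 6) = 6 (attained at k = 2)
  C[2][2] = min over k of (A[2][0] + B[0][2] = -1 + -1 = -2, A[2][1] + B[1][2] = 5 + 9 = 14, A[2][2] + B[2][2] = 0 + 3 = 3) = -2 (attained at k = 0)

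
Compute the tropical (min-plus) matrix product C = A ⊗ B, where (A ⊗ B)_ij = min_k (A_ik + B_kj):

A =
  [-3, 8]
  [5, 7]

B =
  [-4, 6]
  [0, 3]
A ⊗ B =
  [-7, 3]
  [1, 10]

Apply the min-plus product entry-by-entry:
  C[0][0] = min over k of (A[0][0] + B[0][0] = -3 + -4 = -7, A[0][1] + B[1][0] = 8 + 0 = 8) = -7 (attained at k = 0)
  C[0][1] = min over k of (A[0][0] + B[0][1] = -3 + 6 = 3, A[0][1] + B[1][1] = 8 + 3 = 11) = 3 (attained at k = 0)
  C[1][0] = min over k of (A[1][0] + B[0][0] = 5 + -4 = 1, A[1][1] + B[1][0] = 7 + 0 = 7) = 1 (attained at k = 0)
  C[1][1] = min over k of (A[1][0] + B[0][1] = 5 + 6 = 11, A[1][1] + B[1][1] = 7 + 3 = 10) = 10 (attained at k = 1)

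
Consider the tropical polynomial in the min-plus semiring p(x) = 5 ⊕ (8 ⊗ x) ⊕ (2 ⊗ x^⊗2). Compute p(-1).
p(-1) = 0

A tropical monomial a ⊗ x^⊗i evaluates to a + i · x. Evaluating each term at x = -1:
  Term 0 contributes 5 + 0 · -1 = 5
  Term 1 contributes 8 + 1 · -1 = 7
  Term 2 contributes 2 + 2 · -1 = 0
p(-1) = ⊕ of these = min[5, 7, 0] = 0.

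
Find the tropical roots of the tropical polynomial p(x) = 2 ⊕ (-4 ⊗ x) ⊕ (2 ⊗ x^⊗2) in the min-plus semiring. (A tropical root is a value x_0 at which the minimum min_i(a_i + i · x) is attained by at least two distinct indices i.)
Roots: {-6, 6}

Each tropical root is a break point of the lower envelope of the lines y = a_i + i · x (there are 3 lines, with slopes 0, 1, ..., 2). Only the lines that attain the minimum somewhere contribute to roots; other lines are dominated. Here the surviving (envelope) indices are i = 2, i = 1, i = 0.
Intersections between consecutive envelope lines give the roots: for adjacent envelope indices i < j the intersection is x = (a_i − a_j) / (j − i). Reading off the sorted break points: {-6, 6}.
Verification: at each break x_0, at least two indices attain the minimum of min_i(a_i + i · x_0).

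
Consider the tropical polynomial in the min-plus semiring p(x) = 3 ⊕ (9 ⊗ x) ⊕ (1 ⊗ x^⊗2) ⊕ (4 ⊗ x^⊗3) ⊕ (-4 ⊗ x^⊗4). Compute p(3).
p(3) = 3

A tropical monomial a ⊗ x^⊗i evaluates to a + i · x. Evaluating each term at x = 3:
  Term 0 contributes 3 + 0 · 3 = 3
  Term 1 contributes 9 + 1 · 3 = 12
  Term 2 contributes 1 + 2 · 3 = 7
  Term 3 contributes 4 + 3 · 3 = 13
  Term 4 contributes -4 + 4 · 3 = 8
p(3) = ⊕ of these = min[3, 12, 7, 13, 8] = 3.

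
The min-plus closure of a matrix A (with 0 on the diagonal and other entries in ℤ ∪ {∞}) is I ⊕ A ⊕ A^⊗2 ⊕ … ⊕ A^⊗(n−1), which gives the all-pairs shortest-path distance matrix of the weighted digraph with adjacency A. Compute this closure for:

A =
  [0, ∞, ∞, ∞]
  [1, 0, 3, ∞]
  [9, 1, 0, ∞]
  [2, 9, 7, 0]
Closure =
  [0, ∞, ∞, ∞]
  [1, 0, 3, ∞]
  [2, 1, 0, ∞]
  [2, 8, 7, 0]

This is the Floyd-Warshall all-pairs shortest-path computation. For each intermediate vertex k = 0, 1, …, 3, update dist[i][j] ← min(dist[i][j], dist[i][k] + dist[k][j]). The final matrix gives, for each (i, j), the minimum total weight of any directed path from i to j (possibly empty when i = j).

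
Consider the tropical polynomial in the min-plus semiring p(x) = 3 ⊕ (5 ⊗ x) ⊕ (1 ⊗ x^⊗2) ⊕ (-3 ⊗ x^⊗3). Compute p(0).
p(0) = -3

A tropical monomial a ⊗ x^⊗i evaluates to a + i · x. Evaluating each term at x = 0:
  Term 0 contributes 3 + 0 · 0 = 3
  Term 1 contributes 5 + 1 · 0 = 5
  Term 2 contributes 1 + 2 · 0 = 1
  Term 3 contributes -3 + 3 · 0 = -3
p(0) = ⊕ of these = min[3, 5, 1, -3] = -3.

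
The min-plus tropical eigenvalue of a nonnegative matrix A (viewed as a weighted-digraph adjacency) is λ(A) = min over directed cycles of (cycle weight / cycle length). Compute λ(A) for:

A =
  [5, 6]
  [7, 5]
λ(A) = 5

Enumerate directed cycles and compute their means (weight / length). Sample:
  cycle 0 → 0: weight = 5, length = 1, mean = 5/1 ≈ 5.000
  cycle 1 → 1: weight = 5, length = 1, mean = 5/1 ≈ 5.000
  cycle 0 → 1 → 0: weight = 13, length = 2, mean = 13/2 ≈ 6.500
  cycle 1 → 0 → 1: weight = 13, length = 2, mean = 13/2 ≈ 6.500
Minimum mean = 5.000, attained e.g. along the cycle 0 → 0 with weight 5 and length 1. So λ(A) = 5/1 = 5.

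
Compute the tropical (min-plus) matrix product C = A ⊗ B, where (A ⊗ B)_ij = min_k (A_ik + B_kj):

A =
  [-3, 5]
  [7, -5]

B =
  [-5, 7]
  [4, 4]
A ⊗ B =
  [-8, 4]
  [-1, -1]

Apply the min-plus product entry-by-entry:
  C[0][0] = min over k of (A[0][0] + B[0][0] = -3 + -5 = -8, A[0][1] + B[1][0] = 5 + 4 = 9) = -8 (attained at k = 0)
  C[0][1] = min over k of (A[0][0] + B[0][1] = -3 + 7 = 4, A[0][1] + B[1][1] = 5 + 4 = 9) = 4 (attained at k = 0)
  C[1][0] = min over k of (A[1][0] + B[0][0] = 7 + -5 = 2, A[1][1] + B[1][0] = -5 + 4 = -1) = -1 (attained at k = 1)
  C[1][1] = min over k of (A[1][0] + B[0][1] = 7 + 7 = 14, A[1][1] + B[1][1] = -5 + 4 = -1) = -1 (attained at k = 1)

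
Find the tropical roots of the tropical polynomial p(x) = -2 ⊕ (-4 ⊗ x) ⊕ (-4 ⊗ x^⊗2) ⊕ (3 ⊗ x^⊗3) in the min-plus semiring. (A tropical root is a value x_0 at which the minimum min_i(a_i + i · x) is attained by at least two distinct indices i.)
Roots: {-7, 0, 2}

Each tropical root is a break point of the lower envelope of the lines y = a_i + i · x (there are 4 lines, with slopes 0, 1, ..., 3). Only the lines that attain the minimum somewhere contribute to roots; other lines are dominated. Here the surviving (envelope) indices are i = 3, i = 2, i = 1, i = 0.
Intersections between consecutive envelope lines give the roots: for adjacent envelope indices i < j the intersection is x = (a_i − a_j) / (j − i). Reading off the sorted break points: {-7, 0, 2}.
Verification: at each break x_0, at least two indices attain the minimum of min_i(a_i + i · x_0).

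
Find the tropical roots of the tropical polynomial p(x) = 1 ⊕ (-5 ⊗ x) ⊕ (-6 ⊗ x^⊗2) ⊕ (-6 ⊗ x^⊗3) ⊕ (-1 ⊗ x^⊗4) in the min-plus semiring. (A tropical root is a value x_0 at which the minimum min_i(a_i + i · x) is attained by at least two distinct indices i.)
Roots: {-5, 0, 1, 6}

Each tropical root is a break point of the lower envelope of the lines y = a_i + i · x (there are 5 lines, with slopes 0, 1, ..., 4). Only the lines that attain the minimum somewhere contribute to roots; other lines are dominated. Here the surviving (envelope) indices are i = 4, i = 3, i = 2, i = 1, i = 0.
Intersections between consecutive envelope lines give the roots: for adjacent envelope indices i < j the intersection is x = (a_i − a_j) / (j − i). Reading off the sorted break points: {-5, 0, 1, 6}.
Verification: at each break x_0, at least two indices attain the minimum of min_i(a_i + i · x_0).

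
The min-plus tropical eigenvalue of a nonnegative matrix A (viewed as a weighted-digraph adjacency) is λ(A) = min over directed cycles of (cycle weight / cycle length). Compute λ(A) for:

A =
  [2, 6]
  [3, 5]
λ(A) = 2

Enumerate directed cycles and compute their means (weight / length). Sample:
  cycle 0 → 0: weight = 2, length = 1, mean = 2/1 ≈ 2.000
  cycle 1 → 1: weight = 5, length = 1, mean = 5/1 ≈ 5.000
  cycle 0 → 1 → 0: weight = 9, length = 2, mean = 9/2 ≈ 4.500
  cycle 1 → 0 → 1: weight = 9, length = 2, mean = 9/2 ≈ 4.500
Minimum mean = 2.000, attained e.g. along the cycle 0 → 0 with weight 2 and length 1. So λ(A) = 2/1 = 2.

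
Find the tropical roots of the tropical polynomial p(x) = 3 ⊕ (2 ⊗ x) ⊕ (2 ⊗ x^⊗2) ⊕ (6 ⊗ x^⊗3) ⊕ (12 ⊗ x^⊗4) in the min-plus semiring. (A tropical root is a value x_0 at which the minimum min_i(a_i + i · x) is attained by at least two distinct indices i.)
Roots: {-6, -4, 0, 1}

Each tropical root is a break point of the lower envelope of the lines y = a_i + i · x (there are 5 lines, with slopes 0, 1, ..., 4). Only the lines that attain the minimum somewhere contribute to roots; other lines are dominated. Here the surviving (envelope) indices are i = 4, i = 3, i = 2, i = 1, i = 0.
Intersections between consecutive envelope lines give the roots: for adjacent envelope indices i < j the intersection is x = (a_i − a_j) / (j − i). Reading off the sorted break points: {-6, -4, 0, 1}.
Verification: at each break x_0, at least two indices attain the minimum of min_i(a_i + i · x_0).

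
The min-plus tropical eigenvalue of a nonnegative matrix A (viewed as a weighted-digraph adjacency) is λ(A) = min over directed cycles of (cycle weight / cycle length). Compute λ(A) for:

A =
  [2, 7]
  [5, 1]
λ(A) = 1

Enumerate directed cycles and compute their means (weight / length). Sample:
  cycle 0 → 0: weight = 2, length = 1, mean = 2/1 ≈ 2.000
  cycle 1 → 1: weight = 1, length = 1, mean = 1/1 ≈ 1.000
  cycle 0 → 1 → 0: weight = 12, length = 2, mean = 12/2 ≈ 6.000
  cycle 1 → 0 → 1: weight = 12, length = 2, mean = 12/2 ≈ 6.000
Minimum mean = 1.000, attained e.g. along the cycle 1 → 1 with weight 1 and length 1. So λ(A) = 1/1 = 1.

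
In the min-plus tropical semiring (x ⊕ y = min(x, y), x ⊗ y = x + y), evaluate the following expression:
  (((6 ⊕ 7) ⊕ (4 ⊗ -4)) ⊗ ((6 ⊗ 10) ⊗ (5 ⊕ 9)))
(((6 ⊕ 7) ⊕ (4 ⊗ -4)) ⊗ ((6 ⊗ 10) ⊗ (5 ⊕ 9))) = 21

Expand innermost to outermost. Recall ⊕ takes the minimum of its arguments and ⊗ takes their sum. Working out the expression (((6 ⊕ 7) ⊕ (4 ⊗ -4)) ⊗ ((6 ⊗ 10) ⊗ (5 ⊕ 9))) gives 21.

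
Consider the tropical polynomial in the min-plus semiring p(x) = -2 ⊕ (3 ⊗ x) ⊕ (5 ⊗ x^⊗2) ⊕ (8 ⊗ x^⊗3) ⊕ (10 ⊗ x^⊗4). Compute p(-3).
p(-3) = -2

A tropical monomial a ⊗ x^⊗i evaluates to a + i · x. Evaluating each term at x = -3:
  Term 0 contributes -2 + 0 · -3 = -2
  Term 1 contributes 3 + 1 · -3 = 0
  Term 2 contributes 5 + 2 · -3 = -1
  Term 3 contributes 8 + 3 · -3 = -1
  Term 4 contributes 10 + 4 · -3 = -2
p(-3) = ⊕ of these = min[-2, 0, -1, -1, -2] = -2.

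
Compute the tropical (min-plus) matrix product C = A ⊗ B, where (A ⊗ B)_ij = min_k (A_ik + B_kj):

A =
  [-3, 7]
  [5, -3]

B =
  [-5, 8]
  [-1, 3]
A ⊗ B =
  [-8, 5]
  [-4, 0]

Apply the min-plus product entry-by-entry:
  C[0][0] = min over k of (A[0][0] + B[0][0] = -3 + -5 = -8, A[0][1] + B[1][0] = 7 + -1 = 6) = -8 (attained at k = 0)
  C[0][1] = min over k of (A[0][0] + B[0][1] = -3 + 8 = 5, A[0][1] + B[1][1] = 7 + 3 = 10) = 5 (attained at k = 0)
  C[1][0] = min over k of (A[1][0] + B[0][0] = 5 + -5 = 0, A[1][1] + B[1][0] = -3 + -1 = -4) = -4 (attained at k = 1)
  C[1][1] = min over k of (A[1][0] + B[0][1] = 5 + 8 = 13, A[1][1] + B[1][1] = -3 + 3 = 0) = 0 (attained at k = 1)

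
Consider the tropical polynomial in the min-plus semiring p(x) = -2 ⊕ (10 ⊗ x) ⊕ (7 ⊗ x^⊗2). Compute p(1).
p(1) = -2

A tropical monomial a ⊗ x^⊗i evaluates to a + i · x. Evaluating each term at x = 1:
  Term 0 contributes -2 + 0 · 1 = -2
  Term 1 contributes 10 + 1 · 1 = 11
  Term 2 contributes 7 + 2 · 1 = 9
p(1) = ⊕ of these = min[-2, 11, 9] = -2.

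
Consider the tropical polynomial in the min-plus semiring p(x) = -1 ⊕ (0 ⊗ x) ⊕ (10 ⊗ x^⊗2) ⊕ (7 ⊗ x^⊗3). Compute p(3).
p(3) = -1

A tropical monomial a ⊗ x^⊗i evaluates to a + i · x. Evaluating each term at x = 3:
  Term 0 contributes -1 + 0 · 3 = -1
  Term 1 contributes 0 + 1 · 3 = 3
  Term 2 contributes 10 + 2 · 3 = 16
  Term 3 contributes 7 + 3 · 3 = 16
p(3) = ⊕ of these = min[-1, 3, 16, 16] = -1.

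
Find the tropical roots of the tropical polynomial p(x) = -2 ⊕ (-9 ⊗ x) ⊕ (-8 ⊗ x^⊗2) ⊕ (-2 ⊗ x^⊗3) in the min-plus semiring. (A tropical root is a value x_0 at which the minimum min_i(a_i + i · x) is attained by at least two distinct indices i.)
Roots: {-6, -1, 7}

Each tropical root is a break point of the lower envelope of the lines y = a_i + i · x (there are 4 lines, with slopes 0, 1, ..., 3). Only the lines that attain the minimum somewhere contribute to roots; other lines are dominated. Here the surviving (envelope) indices are i = 3, i = 2, i = 1, i = 0.
Intersections between consecutive envelope lines give the roots: for adjacent envelope indices i < j the intersection is x = (a_i − a_j) / (j − i). Reading off the sorted break points: {-6, -1, 7}.
Verification: at each break x_0, at least two indices attain the minimum of min_i(a_i + i · x_0).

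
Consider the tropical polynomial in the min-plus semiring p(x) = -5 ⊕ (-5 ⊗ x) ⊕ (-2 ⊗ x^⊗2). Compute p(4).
p(4) = -5

A tropical monomial a ⊗ x^⊗i evaluates to a + i · x. Evaluating each term at x = 4:
  Term 0 contributes -5 + 0 · 4 = -5
  Term 1 contributes -5 + 1 · 4 = -1
  Term 2 contributes -2 + 2 · 4 = 6
p(4) = ⊕ of these = min[-5, -1, 6] = -5.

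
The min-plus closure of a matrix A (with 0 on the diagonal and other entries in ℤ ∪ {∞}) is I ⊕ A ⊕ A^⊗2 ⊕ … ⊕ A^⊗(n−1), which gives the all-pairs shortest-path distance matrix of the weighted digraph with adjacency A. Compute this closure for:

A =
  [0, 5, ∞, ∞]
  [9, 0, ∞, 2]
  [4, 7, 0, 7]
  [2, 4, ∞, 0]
Closure =
  [0, 5, ∞, 7]
  [4, 0, ∞, 2]
  [4, 7, 0, 7]
  [2, 4, ∞, 0]

This is the Floyd-Warshall all-pairs shortest-path computation. For each intermediate vertex k = 0, 1, …, 3, update dist[i][j] ← min(dist[i][j], dist[i][k] + dist[k][j]). The final matrix gives, for each (i, j), the minimum total weight of any directed path from i to j (possibly empty when i = j).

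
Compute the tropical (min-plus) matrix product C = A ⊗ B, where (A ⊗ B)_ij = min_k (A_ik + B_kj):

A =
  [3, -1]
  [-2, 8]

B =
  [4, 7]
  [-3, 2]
A ⊗ B =
  [-4, 1]
  [2, 5]

Apply the min-plus product entry-by-entry:
  C[0][0] = min over k of (A[0][0] + B[0][0] = 3 + 4 = 7, A[0][1] + B[1][0] = -1 + -3 = -4) = -4 (attained at k = 1)
  C[0][1] = min over k of (A[0][0] + B[0][1] = 3 + 7 = 10, A[0][1] + B[1][1] = -1 + 2 = 1) = 1 (attained at k = 1)
  C[1][0] = min over k of (A[1][0] + B[0][0] = -2 + 4 = 2, A[1][1] + B[1][0] = 8 + -3 = 5) = 2 (attained at k = 0)
  C[1][1] = min over k of (A[1][0] + B[0][1] = -2 + 7 = 5, A[1][1] + B[1][1] = 8 + 2 = 10) = 5 (attained at k = 0)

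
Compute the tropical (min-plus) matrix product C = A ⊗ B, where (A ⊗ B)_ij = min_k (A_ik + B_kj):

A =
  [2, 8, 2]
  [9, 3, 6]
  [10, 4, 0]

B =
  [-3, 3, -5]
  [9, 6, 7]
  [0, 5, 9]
A ⊗ B =
  [-1, 5, -3]
  [6, 9, 4]
  [0, 5, 5]

Apply the min-plus product entry-by-entry:
  C[0][0] = min over k of (A[0][0] + B[0][0] = 2 + -3 = -1, A[0][1] + B[1][0] = 8 + 9 = 17, A[0][2] + B[2][0] = 2 + 0 = 2) = -1 (attained at k = 0)
  C[0][1] = min over k of (A[0][0] + B[0][1] = 2 + 3 = 5, A[0][1] + B[1][1] = 8 + 6 = 14, A[0][2] + B[2][1] = 2 + 5 = 7) = 5 (attained at k = 0)
  C[0][2] = min over k of (A[0][0] + B[0][2] = 2 + -5 = -3, A[0][1] + B[1][2] = 8 + 7 = 15, A[0][2] + B[2][2] = 2 + 9 = 11) = -3 (attained at k = 0)
  C[1][0] = min over k of (A[1][0] + B[0][0] = 9 + -3 = 6, A[1][1] + B[1][0] = 3 + 9 = 12, A[1][2] + B[2][0] = 6 + 0 = 6) = 6 (attained at k = 0)
  C[1][1] = min over k of (A[1][0] + B[0][1] = 9 + 3 = 12, A[1][1] + B[1][1] = 3 + 6 = 9, A[1][2] + B[2][1] = 6 + 5 = 11) = 9 (attained at k = 1)
  C[1][2] = min over k of (A[1][0] + B[0][2] = 9 + -5 = 4, A[1][1] + B[1][2] = 3 + 7 = 10, A[1][2] + B[2][2] = 6 + 9 = 15) = 4 (attained at k = 0)
  C[2][0] = min over k of (A[2][0] + B[0][0] = 10 + -3 = 7, A[2][1] + B[1][0] = 4 + 9 = 13, A[2][2] + B[2][0] = 0 + 0 = 0) = 0 (attained at k = 2)
  C[2][1] = min over k of (A[2][0] + B[0][1] = 10 + 3 = 13, A[2][1] + B[1][1] = 4 + 6 = 10, A[2][2] + B[2][1] = 0 + 5 = 5) = 5 (attained at k = 2)
  C[2][2] = min over k of (A[2][0] + B[0][2] = 10 + -5 = 5, A[2][1] + B[1][2] = 4 + 7 = 11, A[2][2] + B[2][2] = 0 + 9 = 9) = 5 (attained at k = 0)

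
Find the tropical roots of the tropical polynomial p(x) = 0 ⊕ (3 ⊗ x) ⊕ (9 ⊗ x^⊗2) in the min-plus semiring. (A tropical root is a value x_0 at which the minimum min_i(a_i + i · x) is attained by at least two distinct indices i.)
Roots: {-6, -3}

Each tropical root is a break point of the lower envelope of the lines y = a_i + i · x (there are 3 lines, with slopes 0, 1, ..., 2). Only the lines that attain the minimum somewhere contribute to roots; other lines are dominated. Here the surviving (envelope) indices are i = 2, i = 1, i = 0.
Intersections between consecutive envelope lines give the roots: for adjacent envelope indices i < j the intersection is x = (a_i − a_j) / (j − i). Reading off the sorted break points: {-6, -3}.
Verification: at each break x_0, at least two indices attain the minimum of min_i(a_i + i · x_0).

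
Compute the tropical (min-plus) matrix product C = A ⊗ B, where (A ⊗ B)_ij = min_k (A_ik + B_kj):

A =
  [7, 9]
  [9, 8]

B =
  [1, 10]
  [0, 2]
A ⊗ B =
  [8, 11]
  [8, 10]

Apply the min-plus product entry-by-entry:
  C[0][0] = min over k of (A[0][0] + B[0][0] = 7 + 1 = 8, A[0][1] + B[1][0] = 9 + 0 = 9) = 8 (attained at k = 0)
  C[0][1] = min over k of (A[0][0] + B[0][1] = 7 + 10 = 17, A[0][1] + B[1][1] = 9 + 2 = 11) = 11 (attained at k = 1)
  C[1][0] = min over k of (A[1][0] + B[0][0] = 9 + 1 = 10, A[1][1] + B[1][0] = 8 + 0 = 8) = 8 (attained at k = 1)
  C[1][1] = min over k of (A[1][0] + B[0][1] = 9 + 10 = 19, A[1][1] + B[1][1] = 8 + 2 = 10) = 10 (attained at k = 1)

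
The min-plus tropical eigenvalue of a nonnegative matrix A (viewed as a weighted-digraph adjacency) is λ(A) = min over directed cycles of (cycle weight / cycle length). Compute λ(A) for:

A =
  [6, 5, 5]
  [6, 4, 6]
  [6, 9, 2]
λ(A) = 2

Enumerate directed cycles and compute their means (weight / length). Sample:
  cycle 0 → 0: weight = 6, length = 1, mean = 6/1 ≈ 6.000
  cycle 1 → 1: weight = 4, length = 1, mean = 4/1 ≈ 4.000
  cycle 2 → 2: weight = 2, length = 1, mean = 2/1 ≈ 2.000
  cycle 0 → 1 → 0: weight = 11, length = 2, mean = 11/2 ≈ 5.500
  cycle 0 → 2 → 0: weight = 11, length = 2, mean = 11/2 ≈ 5.500
  cycle 1 → 0 → 1: weight = 11, length = 2, mean = 11/2 ≈ 5.500
Minimum mean = 2.000, attained e.g. along the cycle 2 → 2 with weight 2 and length 1. So λ(A) = 2/1 = 2.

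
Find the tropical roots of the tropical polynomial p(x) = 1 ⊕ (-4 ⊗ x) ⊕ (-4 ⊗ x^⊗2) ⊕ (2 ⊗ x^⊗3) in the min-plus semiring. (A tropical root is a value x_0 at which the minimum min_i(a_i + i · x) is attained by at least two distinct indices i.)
Roots: {-6, 0, 5}

Each tropical root is a break point of the lower envelope of the lines y = a_i + i · x (there are 4 lines, with slopes 0, 1, ..., 3). Only the lines that attain the minimum somewhere contribute to roots; other lines are dominated. Here the surviving (envelope) indices are i = 3, i = 2, i = 1, i = 0.
Intersections between consecutive envelope lines give the roots: for adjacent envelope indices i < j the intersection is x = (a_i − a_j) / (j − i). Reading off the sorted break points: {-6, 0, 5}.
Verification: at each break x_0, at least two indices attain the minimum of min_i(a_i + i · x_0).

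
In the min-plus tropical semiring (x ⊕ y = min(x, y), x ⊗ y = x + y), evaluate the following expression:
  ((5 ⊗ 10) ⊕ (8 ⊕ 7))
((5 ⊗ 10) ⊕ (8 ⊕ 7)) = 7

Expand innermost to outermost. Recall ⊕ takes the minimum of its arguments and ⊗ takes their sum. Working out the expression ((5 ⊗ 10) ⊕ (8 ⊕ 7)) gives 7.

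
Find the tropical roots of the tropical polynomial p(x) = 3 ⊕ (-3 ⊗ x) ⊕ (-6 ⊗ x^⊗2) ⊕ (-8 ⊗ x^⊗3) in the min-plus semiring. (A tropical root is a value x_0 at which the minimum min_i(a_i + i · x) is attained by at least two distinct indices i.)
Roots: {2, 3, 6}

Each tropical root is a break point of the lower envelope of the lines y = a_i + i · x (there are 4 lines, with slopes 0, 1, ..., 3). Only the lines that attain the minimum somewhere contribute to roots; other lines are dominated. Here the surviving (envelope) indices are i = 3, i = 2, i = 1, i = 0.
Intersections between consecutive envelope lines give the roots: for adjacent envelope indices i < j the intersection is x = (a_i − a_j) / (j − i). Reading off the sorted break points: {2, 3, 6}.
Verification: at each break x_0, at least two indices attain the minimum of min_i(a_i + i · x_0).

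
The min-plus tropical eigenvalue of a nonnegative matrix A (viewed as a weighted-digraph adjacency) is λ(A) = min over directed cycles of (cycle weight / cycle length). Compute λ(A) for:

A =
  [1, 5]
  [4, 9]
λ(A) = 1

Enumerate directed cycles and compute their means (weight / length). Sample:
  cycle 0 → 0: weight = 1, length = 1, mean = 1/1 ≈ 1.000
  cycle 1 → 1: weight = 9, length = 1, mean = 9/1 ≈ 9.000
  cycle 0 → 1 → 0: weight = 9, length = 2, mean = 9/2 ≈ 4.500
  cycle 1 → 0 → 1: weight = 9, length = 2, mean = 9/2 ≈ 4.500
Minimum mean = 1.000, attained e.g. along the cycle 0 → 0 with weight 1 and length 1. So λ(A) = 1/1 = 1.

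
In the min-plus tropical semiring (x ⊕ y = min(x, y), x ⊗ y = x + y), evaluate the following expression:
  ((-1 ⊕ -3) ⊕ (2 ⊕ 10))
((-1 ⊕ -3) ⊕ (2 ⊕ 10)) = -3

Expand innermost to outermost. Recall ⊕ takes the minimum of its arguments and ⊗ takes their sum. Working out the expression ((-1 ⊕ -3) ⊕ (2 ⊕ 10)) gives -3.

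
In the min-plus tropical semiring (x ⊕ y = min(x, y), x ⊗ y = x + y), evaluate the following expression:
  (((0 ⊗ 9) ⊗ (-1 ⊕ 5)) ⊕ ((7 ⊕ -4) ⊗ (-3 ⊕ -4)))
(((0 ⊗ 9) ⊗ (-1 ⊕ 5)) ⊕ ((7 ⊕ -4) ⊗ (-3 ⊕ -4))) = -8

Expand innermost to outermost. Recall ⊕ takes the minimum of its arguments and ⊗ takes their sum. Working out the expression (((0 ⊗ 9) ⊗ (-1 ⊕ 5)) ⊕ ((7 ⊕ -4) ⊗ (-3 ⊕ -4))) gives -8.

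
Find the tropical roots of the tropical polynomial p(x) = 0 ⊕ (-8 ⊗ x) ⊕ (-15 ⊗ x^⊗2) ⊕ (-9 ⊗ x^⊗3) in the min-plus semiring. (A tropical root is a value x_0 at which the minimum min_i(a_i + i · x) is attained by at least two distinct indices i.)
Roots: {-6, 7, 8}

Each tropical root is a break point of the lower envelope of the lines y = a_i + i · x (there are 4 lines, with slopes 0, 1, ..., 3). Only the lines that attain the minimum somewhere contribute to roots; other lines are dominated. Here the surviving (envelope) indices are i = 3, i = 2, i = 1, i = 0.
Intersections between consecutive envelope lines give the roots: for adjacent envelope indices i < j the intersection is x = (a_i − a_j) / (j − i). Reading off the sorted break points: {-6, 7, 8}.
Verification: at each break x_0, at least two indices attain the minimum of min_i(a_i + i · x_0).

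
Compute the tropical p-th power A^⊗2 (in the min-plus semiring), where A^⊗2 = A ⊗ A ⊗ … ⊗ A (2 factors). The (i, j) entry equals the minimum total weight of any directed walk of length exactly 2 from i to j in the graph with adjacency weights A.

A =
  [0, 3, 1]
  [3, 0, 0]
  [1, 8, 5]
A^⊗2 =
  [0, 3, 1]
  [1, 0, 0]
  [1, 4, 2]

Each entry (A^⊗2)_ij equals the minimum over all length-2 walks i = v_0 → v_1 → … → v_2 = j of Σ_t A[v_t][v_{t+1}]. For example, for (i, j) = (0, 2) we minimise over 3 possible intermediate vertex sequences; the minimum is 1, attained along the walk 0 → 0 → 2.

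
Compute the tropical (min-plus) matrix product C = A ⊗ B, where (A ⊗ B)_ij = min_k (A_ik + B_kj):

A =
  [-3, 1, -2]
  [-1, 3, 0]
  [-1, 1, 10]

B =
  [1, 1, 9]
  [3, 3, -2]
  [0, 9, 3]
A ⊗ B =
  [-2, -2, -1]
  [0, 0, 1]
  [0, 0, -1]

Apply the min-plus product entry-by-entry:
  C[0][0] = min over k of (A[0][0] + B[0][0] = -3 + 1 = -2, A[0][1] + B[1][0] = 1 + 3 = 4, A[0][2] + B[2][0] = -2 + 0 = -2) = -2 (attained at k = 0)
  C[0][1] = min over k of (A[0][0] + B[0][1] = -3 + 1 = -2, A[0][1] + B[1][1] = 1 + 3 = 4, A[0][2] + B[2][1] = -2 + 9 = 7) = -2 (attained at k = 0)
  C[0][2] = min over k of (A[0][0] + B[0][2] = -3 + 9 = 6, A[0][1] + B[1][2] = 1 + -2 = -1, A[0][2] + B[2][2] = -2 + 3 = 1) = -1 (attained at k = 1)
  C[1][0] = min over k of (A[1][0] + B[0][0] = -1 + 1 = 0, A[1][1] + B[1][0] = 3 + 3 = 6, A[1][2] + B[2][0] = 0 + 0 = 0) = 0 (attained at k = 0)
  C[1][1] = min over k of (A[1][0] + B[0][1] = -1 + 1 = 0, A[1][1] + B[1][1] = 3 + 3 = 6, A[1][2] + B[2][1] = 0 + 9 = 9) = 0 (attained at k = 0)
  C[1][2] = min over k of (A[1][0] + B[0][2] = -1 + 9 = 8, A[1][1] + B[1][2] = 3 + -2 = 1, A[1][2] + B[2][2] = 0 + 3 = 3) = 1 (attained at k = 1)
  C[2][0] = min over k of (A[2][0] + B[0][0] = -1 + 1 = 0, A[2][1] + B[1][0] = 1 + 3 = 4, A[2][2] + B[2][0] = 10 + 0 = 10) = 0 (attained at k = 0)
  C[2][1] = min over k of (A[2][0] + B[0][1] = -1 + 1 = 0, A[2][1] + B[1][1] = 1 + 3 = 4, A[2][2] + B[2][1] = 10 + 9 = 19) = 0 (attained at k = 0)
  C[2][2] = min over k of (A[2][0] + B[0][2] = -1 + 9 = 8, A[2][1] + B[1][2] = 1 + -2 = -1, A[2][2] + B[2][2] = 10 + 3 = 13) = -1 (attained at k = 1)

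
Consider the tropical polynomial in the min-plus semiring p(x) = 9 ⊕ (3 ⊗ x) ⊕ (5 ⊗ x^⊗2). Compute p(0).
p(0) = 3

A tropical monomial a ⊗ x^⊗i evaluates to a + i · x. Evaluating each term at x = 0:
  Term 0 contributes 9 + 0 · 0 = 9
  Term 1 contributes 3 + 1 · 0 = 3
  Term 2 contributes 5 + 2 · 0 = 5
p(0) = ⊕ of these = min[9, 3, 5] = 3.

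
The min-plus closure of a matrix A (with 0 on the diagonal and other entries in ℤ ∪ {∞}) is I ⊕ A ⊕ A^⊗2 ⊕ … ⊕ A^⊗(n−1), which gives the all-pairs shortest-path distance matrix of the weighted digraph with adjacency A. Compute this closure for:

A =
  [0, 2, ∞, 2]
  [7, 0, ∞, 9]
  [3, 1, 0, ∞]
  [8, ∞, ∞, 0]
Closure =
  [0, 2, ∞, 2]
  [7, 0, ∞, 9]
  [3, 1, 0, 5]
  [8, 10, ∞, 0]

This is the Floyd-Warshall all-pairs shortest-path computation. For each intermediate vertex k = 0, 1, …, 3, update dist[i][j] ← min(dist[i][j], dist[i][k] + dist[k][j]). The final matrix gives, for each (i, j), the minimum total weight of any directed path from i to j (possibly empty when i = j).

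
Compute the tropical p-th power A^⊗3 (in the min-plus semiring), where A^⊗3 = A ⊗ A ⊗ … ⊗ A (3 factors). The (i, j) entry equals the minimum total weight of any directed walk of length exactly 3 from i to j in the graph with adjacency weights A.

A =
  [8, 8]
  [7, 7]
A^⊗3 =
  [22, 22]
  [21, 21]

Each entry (A^⊗3)_ij equals the minimum over all length-3 walks i = v_0 → v_1 → … → v_3 = j of Σ_t A[v_t][v_{t+1}]. For example, for (i, j) = (0, 1) we minimise over 4 possible intermediate vertex sequences; the minimum is 22, attained along the walk 0 → 1 → 1 → 1.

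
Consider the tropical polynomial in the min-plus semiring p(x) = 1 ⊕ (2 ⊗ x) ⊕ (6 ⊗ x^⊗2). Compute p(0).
p(0) = 1

A tropical monomial a ⊗ x^⊗i evaluates to a + i · x. Evaluating each term at x = 0:
  Term 0 contributes 1 + 0 · 0 = 1
  Term 1 contributes 2 + 1 · 0 = 2
  Term 2 contributes 6 + 2 · 0 = 6
p(0) = ⊕ of these = min[1, 2, 6] = 1.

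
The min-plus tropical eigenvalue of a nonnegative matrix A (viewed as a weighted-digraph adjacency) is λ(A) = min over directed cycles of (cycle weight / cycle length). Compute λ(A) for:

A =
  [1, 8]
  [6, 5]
λ(A) = 1

Enumerate directed cycles and compute their means (weight / length). Sample:
  cycle 0 → 0: weight = 1, length = 1, mean = 1/1 ≈ 1.000
  cycle 1 → 1: weight = 5, length = 1, mean = 5/1 ≈ 5.000
  cycle 0 → 1 → 0: weight = 14, length = 2, mean = 14/2 ≈ 7.000
  cycle 1 → 0 → 1: weight = 14, length = 2, mean = 14/2 ≈ 7.000
Minimum mean = 1.000, attained e.g. along the cycle 0 → 0 with weight 1 and length 1. So λ(A) = 1/1 = 1.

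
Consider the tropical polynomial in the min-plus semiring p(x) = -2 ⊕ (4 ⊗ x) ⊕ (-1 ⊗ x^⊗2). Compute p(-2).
p(-2) = -5

A tropical monomial a ⊗ x^⊗i evaluates to a + i · x. Evaluating each term at x = -2:
  Term 0 contributes -2 + 0 · -2 = -2
  Term 1 contributes 4 + 1 · -2 = 2
  Term 2 contributes -1 + 2 · -2 = -5
p(-2) = ⊕ of these = min[-2, 2, -5] = -5.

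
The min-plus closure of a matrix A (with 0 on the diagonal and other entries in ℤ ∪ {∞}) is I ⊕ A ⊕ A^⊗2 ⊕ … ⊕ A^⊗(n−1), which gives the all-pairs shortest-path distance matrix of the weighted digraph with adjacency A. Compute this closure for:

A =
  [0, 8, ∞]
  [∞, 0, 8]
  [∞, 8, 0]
Closure =
  [0, 8, 16]
  [∞, 0, 8]
  [∞, 8, 0]

This is the Floyd-Warshall all-pairs shortest-path computation. For each intermediate vertex k = 0, 1, …, 2, update dist[i][j] ← min(dist[i][j], dist[i][k] + dist[k][j]). The final matrix gives, for each (i, j), the minimum total weight of any directed path from i to j (possibly empty when i = j).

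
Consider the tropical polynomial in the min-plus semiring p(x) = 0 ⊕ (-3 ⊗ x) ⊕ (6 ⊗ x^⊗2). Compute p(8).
p(8) = 0

A tropical monomial a ⊗ x^⊗i evaluates to a + i · x. Evaluating each term at x = 8:
  Term 0 contributes 0 + 0 · 8 = 0
  Term 1 contributes -3 + 1 · 8 = 5
  Term 2 contributes 6 + 2 · 8 = 22
p(8) = ⊕ of these = min[0, 5, 22] = 0.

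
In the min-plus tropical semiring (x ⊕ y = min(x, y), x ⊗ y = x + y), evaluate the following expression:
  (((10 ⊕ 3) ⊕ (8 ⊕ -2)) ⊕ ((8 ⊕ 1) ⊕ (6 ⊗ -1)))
(((10 ⊕ 3) ⊕ (8 ⊕ -2)) ⊕ ((8 ⊕ 1) ⊕ (6 ⊗ -1))) = -2

Expand innermost to outermost. Recall ⊕ takes the minimum of its arguments and ⊗ takes their sum. Working out the expression (((10 ⊕ 3) ⊕ (8 ⊕ -2)) ⊕ ((8 ⊕ 1) ⊕ (6 ⊗ -1))) gives -2.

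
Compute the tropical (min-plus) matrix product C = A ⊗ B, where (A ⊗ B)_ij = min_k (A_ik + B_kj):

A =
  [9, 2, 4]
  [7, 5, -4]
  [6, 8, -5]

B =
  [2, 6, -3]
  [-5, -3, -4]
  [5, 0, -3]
A ⊗ B =
  [-3, -1, -2]
  [0, -4, -7]
  [0, -5, -8]

Apply the min-plus product entry-by-entry:
  C[0][0] = min over k of (A[0][0] + B[0][0] = 9 + 2 = 11, A[0][1] + B[1][0] = 2 + -5 = -3, A[0][2] + B[2][0] = 4 + 5 = 9) = -3 (attained at k = 1)
  C[0][1] = min over k of (A[0][0] + B[0][1] = 9 + 6 = 15, A[0][1] + B[1][1] = 2 + -3 = -1, A[0][2] + B[2][1] = 4 + 0 = 4) = -1 (attained at k = 1)
  C[0][2] = min over k of (A[0][0] + B[0][2] = 9 + -3 = 6, A[0][1] + B[1][2] = 2 + -4 = -2, A[0][2] + B[2][2] = 4 + -3 = 1) = -2 (attained at k = 1)
  C[1][0] = min over k of (A[1][0] + B[0][0] = 7 + 2 = 9, A[1][1] + B[1][0] = 5 + -5 = 0, A[1][2] + B[2][0] = -4 + 5 = 1) = 0 (attained at k = 1)
  C[1][1] = min over k of (A[1][0] + B[0][1] = 7 + 6 = 13, A[1][1] + B[1][1] = 5 + -3 = 2, A[1][2] + B[2][1] = -4 + 0 = -4) = -4 (attained at k = 2)
  C[1][2] = min over k of (A[1][0] + B[0][2] = 7 + -3 = 4, A[1][1] + B[1][2] = 5 + -4 = 1, A[1][2] + B[2][2] = -4 + -3 = -7) = -7 (attained at k = 2)
  C[2][0] = min over k of (A[2][0] + B[0][0] = 6 + 2 = 8, A[2][1] + B[1][0] = 8 + -5 = 3, A[2][2] + B[2][0] = -5 + 5 = 0) = 0 (attained at k = 2)
  C[2][1] = min over k of (A[2][0] + B[0][1] = 6 + 6 = 12, A[2][1] + B[1][1] = 8 + -3 = 5, A[2][2] + B[2][1] = -5 + 0 = -5) = -5 (attained at k = 2)
  C[2][2] = min over k of (A[2][0] + B[0][2] = 6 + -3 = 3, A[2][1] + B[1][2] = 8 + -4 = 4, A[2][2] + B[2][2] = -5 + -3 = -8) = -8 (attained at k = 2)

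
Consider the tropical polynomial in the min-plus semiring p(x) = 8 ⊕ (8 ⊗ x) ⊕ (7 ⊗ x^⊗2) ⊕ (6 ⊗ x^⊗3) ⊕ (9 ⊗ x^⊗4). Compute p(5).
p(5) = 8

A tropical monomial a ⊗ x^⊗i evaluates to a + i · x. Evaluating each term at x = 5:
  Term 0 contributes 8 + 0 · 5 = 8
  Term 1 contributes 8 + 1 · 5 = 13
  Term 2 contributes 7 + 2 · 5 = 17
  Term 3 contributes 6 + 3 · 5 = 21
  Term 4 contributes 9 + 4 · 5 = 29
p(5) = ⊕ of these = min[8, 13, 17, 21, 29] = 8.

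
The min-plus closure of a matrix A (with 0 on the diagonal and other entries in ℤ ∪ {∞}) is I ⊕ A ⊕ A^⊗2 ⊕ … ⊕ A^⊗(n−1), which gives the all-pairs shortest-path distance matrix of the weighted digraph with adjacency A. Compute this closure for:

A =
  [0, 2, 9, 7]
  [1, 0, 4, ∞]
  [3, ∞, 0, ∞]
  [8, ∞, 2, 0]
Closure =
  [0, 2, 6, 7]
  [1, 0, 4, 8]
  [3, 5, 0, 10]
  [5, 7, 2, 0]

This is the Floyd-Warshall all-pairs shortest-path computation. For each intermediate vertex k = 0, 1, …, 3, update dist[i][j] ← min(dist[i][j], dist[i][k] + dist[k][j]). The final matrix gives, for each (i, j), the minimum total weight of any directed path from i to j (possibly empty when i = j).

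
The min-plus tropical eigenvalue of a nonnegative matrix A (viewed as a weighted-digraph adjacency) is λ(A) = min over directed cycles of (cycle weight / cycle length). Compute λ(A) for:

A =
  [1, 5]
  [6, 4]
λ(A) = 1

Enumerate directed cycles and compute their means (weight / length). Sample:
  cycle 0 → 0: weight = 1, length = 1, mean = 1/1 ≈ 1.000
  cycle 1 → 1: weight = 4, length = 1, mean = 4/1 ≈ 4.000
  cycle 0 → 1 → 0: weight = 11, length = 2, mean = 11/2 ≈ 5.500
  cycle 1 → 0 → 1: weight = 11, length = 2, mean = 11/2 ≈ 5.500
Minimum mean = 1.000, attained e.g. along the cycle 0 → 0 with weight 1 and length 1. So λ(A) = 1/1 = 1.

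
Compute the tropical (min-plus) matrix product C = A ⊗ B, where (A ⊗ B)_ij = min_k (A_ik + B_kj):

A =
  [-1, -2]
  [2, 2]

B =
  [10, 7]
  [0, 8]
A ⊗ B =
  [-2, 6]
  [2, 9]

Apply the min-plus product entry-by-entry:
  C[0][0] = min over k of (A[0][0] + B[0][0] = -1 + 10 = 9, A[0][1] + B[1][0] = -2 + 0 = -2) = -2 (attained at k = 1)
  C[0][1] = min over k of (A[0][0] + B[0][1] = -1 + 7 = 6, A[0][1] + B[1][1] = -2 + 8 = 6) = 6 (attained at k = 0)
  C[1][0] = min over k of (A[1][0] + B[0][0] = 2 + 10 = 12, A[1][1] + B[1][0] = 2 + 0 = 2) = 2 (attained at k = 1)
  C[1][1] = min over k of (A[1][0] + B[0][1] = 2 + 7 = 9, A[1][1] + B[1][1] = 2 + 8 = 10) = 9 (attained at k = 0)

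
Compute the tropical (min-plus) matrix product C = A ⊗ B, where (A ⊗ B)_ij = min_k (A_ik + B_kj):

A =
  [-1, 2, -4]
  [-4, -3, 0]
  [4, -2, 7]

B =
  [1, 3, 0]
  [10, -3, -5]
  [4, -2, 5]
A ⊗ B =
  [0, -6, -3]
  [-3, -6, -8]
  [5, -5, -7]

Apply the min-plus product entry-by-entry:
  C[0][0] = min over k of (A[0][0] + B[0][0] = -1 + 1 = 0, A[0][1] + B[1][0] = 2 + 10 = 12, A[0][2] + B[2][0] = -4 + 4 = 0) = 0 (attained at k = 0)
  C[0][1] = min over k of (A[0][0] + B[0][1] = -1 + 3 = 2, A[0][1] + B[1][1] = 2 + -3 = -1, A[0][2] + B[2][1] = -4 + -2 = -6) = -6 (attained at k = 2)
  C[0][2] = min over k of (A[0][0] + B[0][2] = -1 + 0 = -1, A[0][1] + B[1][2] = 2 + -5 = -3, A[0][2] + B[2][2] = -4 + 5 = 1) = -3 (attained at k = 1)
  C[1][0] = min over k of (A[1][0] + B[0][0] = -4 + 1 = -3, A[1][1] + B[1][0] = -3 + 10 = 7, A[1][2] + B[2][0] = 0 + 4 = 4) = -3 (attained at k = 0)
  C[1][1] = min over k of (A[1][0] + B[0][1] = -4 + 3 = -1, A[1][1] + B[1][1] = -3 + -3 = -6, A[1][2] + B[2][1] = 0 + -2 = -2) = -6 (attained at k = 1)
  C[1][2] = min over k of (A[1][0] + B[0][2] = -4 + 0 = -4, A[1][1] + B[1][2] = -3 + -5 = -8, A[1][2] + B[2][2] = 0 + 5 = 5) = -8 (attained at k = 1)
  C[2][0] = min over k of (A[2][0] + B[0][0] = 4 + 1 = 5, A[2][1] + B[1][0] = -2 + 10 = 8, A[2][2] + B[2][0] = 7 + 4 = 11) = 5 (attained at k = 0)
  C[2][1] = min over k of (A[2][0] + B[0][1] = 4 + 3 = 7, A[2][1] + B[1][1] = -2 + -3 = -5, A[2][2] + B[2][1] = 7 + -2 = 5) = -5 (attained at k = 1)
  C[2][2] = min over k of (A[2][0] + B[0][2] = 4 + 0 = 4, A[2][1] + B[1][2] = -2 + -5 = -7, A[2][2] + B[2][2] = 7 + 5 = 12) = -7 (attained at k = 1)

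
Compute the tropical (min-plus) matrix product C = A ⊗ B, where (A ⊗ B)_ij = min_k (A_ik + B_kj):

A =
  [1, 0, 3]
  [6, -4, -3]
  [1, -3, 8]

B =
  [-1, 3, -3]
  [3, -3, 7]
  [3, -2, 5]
A ⊗ B =
  [0, -3, -2]
  [-1, -7, 2]
  [0, -6, -2]

Apply the min-plus product entry-by-entry:
  C[0][0] = min over k of (A[0][0] + B[0][0] = 1 + -1 = 0, A[0][1] + B[1][0] = 0 + 3 = 3, A[0][2] + B[2][0] = 3 + 3 = 6) = 0 (attained at k = 0)
  C[0][1] = min over k of (A[0][0] + B[0][1] = 1 + 3 = 4, A[0][1] + B[1][1] = 0 + -3 = -3, A[0][2] + B[2][1] = 3 + -2 = 1) = -3 (attained at k = 1)
  C[0][2] = min over k of (A[0][0] + B[0][2] = 1 + -3 = -2, A[0][1] + B[1][2] = 0 + 7 = 7, A[0][2] + B[2][2] = 3 + 5 = 8) = -2 (attained at k = 0)
  C[1][0] = min over k of (A[1][0] + B[0][0] = 6 + -1 = 5, A[1][1] + B[1][0] = -4 + 3 = -1, A[1][2] + B[2][0] = -3 + 3 = 0) = -1 (attained at k = 1)
  C[1][1] = min over k of (A[1][0] + B[0][1] = 6 + 3 = 9, A[1][1] + B[1][1] = -4 + -3 = -7, A[1][2] + B[2][1] = -3 + -2 = -5) = -7 (attained at k = 1)
  C[1][2] = min over k of (A[1][0] + B[0][2] = 6 + -3 = 3, A[1][1] + B[1][2] = -4 + 7 = 3, A[1][2] + B[2][2] = -3 + 5 = 2) = 2 (attained at k = 2)
  C[2][0] = min over k of (A[2][0] + B[0][0] = 1 + -1 = 0, A[2][1] + B[1][0] = -3 + 3 = 0, A[2][2] + B[2][0] = 8 + 3 = 11) = 0 (attained at k = 0)
  C[2][1] = min over k of (A[2][0] + B[0][1] = 1 + 3 = 4, A[2][1] + B[1][1] = -3 + -3 = -6, A[2][2] + B[2][1] = 8 + -2 = 6) = -6 (attained at k = 1)
  C[2][2] = min over k of (A[2][0] + B[0][2] = 1 + -3 = -2, A[2][1] + B[1][2] = -3 + 7 = 4, A[2][2] + B[2][2] = 8 + 5 = 13) = -2 (attained at k = 0)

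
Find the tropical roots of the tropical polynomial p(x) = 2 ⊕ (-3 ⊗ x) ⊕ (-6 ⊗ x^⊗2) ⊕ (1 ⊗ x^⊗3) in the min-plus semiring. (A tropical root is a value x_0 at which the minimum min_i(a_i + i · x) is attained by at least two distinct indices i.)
Roots: {-7, 3, 5}

Each tropical root is a break point of the lower envelope of the lines y = a_i + i · x (there are 4 lines, with slopes 0, 1, ..., 3). Only the lines that attain the minimum somewhere contribute to roots; other lines are dominated. Here the surviving (envelope) indices are i = 3, i = 2, i = 1, i = 0.
Intersections between consecutive envelope lines give the roots: for adjacent envelope indices i < j the intersection is x = (a_i − a_j) / (j − i). Reading off the sorted break points: {-7, 3, 5}.
Verification: at each break x_0, at least two indices attain the minimum of min_i(a_i + i · x_0).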